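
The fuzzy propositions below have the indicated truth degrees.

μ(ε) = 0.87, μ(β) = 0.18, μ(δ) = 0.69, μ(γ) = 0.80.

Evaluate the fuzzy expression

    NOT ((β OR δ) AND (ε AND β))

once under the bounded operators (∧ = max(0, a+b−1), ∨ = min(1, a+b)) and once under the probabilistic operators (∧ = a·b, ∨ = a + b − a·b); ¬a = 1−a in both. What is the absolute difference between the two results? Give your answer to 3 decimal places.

Under bounded:
  β OR δ = min(1, a+b) on (0.18, 0.69) = 0.87
  ε AND β = max(0, a+b−1) on (0.87, 0.18) = 0.05
  (β OR δ) AND (ε AND β) = max(0, a+b−1) on (0.87, 0.05) = 0.00
  NOT ((β OR δ) AND (ε AND β)) = 1 − 0.00 = 1.00
  → value = 1.0000
Under probabilistic:
  β OR δ = a + b − a·b on (0.1800, 0.6900) = 0.7458
  ε AND β = a·b on (0.8700, 0.1800) = 0.1566
  (β OR δ) AND (ε AND β) = a·b on (0.7458, 0.1566) = 0.1168
  NOT ((β OR δ) AND (ε AND β)) = 1 − 0.1168 = 0.8832
  → value = 0.8832
|1.0000 − 0.8832| = 0.117

0.117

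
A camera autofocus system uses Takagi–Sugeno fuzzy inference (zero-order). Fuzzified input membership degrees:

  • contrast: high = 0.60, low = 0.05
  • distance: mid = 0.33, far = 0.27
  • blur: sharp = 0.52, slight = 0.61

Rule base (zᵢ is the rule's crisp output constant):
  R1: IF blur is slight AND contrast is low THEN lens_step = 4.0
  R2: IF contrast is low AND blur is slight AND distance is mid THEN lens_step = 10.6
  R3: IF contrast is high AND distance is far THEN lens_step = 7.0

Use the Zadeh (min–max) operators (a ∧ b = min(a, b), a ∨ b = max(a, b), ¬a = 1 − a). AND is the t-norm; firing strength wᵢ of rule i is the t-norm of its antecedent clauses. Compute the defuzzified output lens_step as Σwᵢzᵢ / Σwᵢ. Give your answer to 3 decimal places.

7.081

R1 (z=4.0): slight=0.61, low=0.05; AND[min(a, b)] → w = 0.05
R2 (z=10.6): low=0.05, slight=0.61, mid=0.33; AND[min(a, b)] → w = 0.05
R3 (z=7.0): high=0.60, far=0.27; AND[min(a, b)] → w = 0.27
Weighted average = (0.05·4.0 + 0.05·10.6 + 0.27·7.0) / (0.05 + 0.05 + 0.27)
  = 2.6200 / 0.3700 = 7.081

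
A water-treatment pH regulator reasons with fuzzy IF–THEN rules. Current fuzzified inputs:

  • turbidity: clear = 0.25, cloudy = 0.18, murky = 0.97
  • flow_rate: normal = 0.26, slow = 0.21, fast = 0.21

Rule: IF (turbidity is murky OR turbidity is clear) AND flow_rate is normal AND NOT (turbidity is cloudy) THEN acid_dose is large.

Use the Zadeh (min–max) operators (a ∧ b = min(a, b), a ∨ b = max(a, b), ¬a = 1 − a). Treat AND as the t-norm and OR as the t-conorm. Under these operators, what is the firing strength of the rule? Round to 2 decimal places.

firing strength: (murky=0.97 OR clear=0.25) = 0.97; AND[min(a, b)] with normal=0.26, ¬cloudy=1−0.18=0.82 → w = 0.26

0.26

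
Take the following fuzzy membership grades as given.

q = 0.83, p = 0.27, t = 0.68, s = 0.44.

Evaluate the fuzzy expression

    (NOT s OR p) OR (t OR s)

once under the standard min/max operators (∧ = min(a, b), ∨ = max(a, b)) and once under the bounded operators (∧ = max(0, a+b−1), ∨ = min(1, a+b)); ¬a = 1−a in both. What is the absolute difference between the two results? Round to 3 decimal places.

0.320

Under standard min/max:
  NOT s = 1 − 0.44 = 0.56
  NOT s OR p = max(a, b) on (0.56, 0.27) = 0.56
  t OR s = max(a, b) on (0.68, 0.44) = 0.68
  (NOT s OR p) OR (t OR s) = max(a, b) on (0.56, 0.68) = 0.68
  → value = 0.6800
Under bounded:
  NOT s = 1 − 0.44 = 0.56
  NOT s OR p = min(1, a+b) on (0.56, 0.27) = 0.83
  t OR s = min(1, a+b) on (0.68, 0.44) = 1.00
  (NOT s OR p) OR (t OR s) = min(1, a+b) on (0.83, 1.00) = 1.00
  → value = 1.0000
|0.6800 − 1.0000| = 0.320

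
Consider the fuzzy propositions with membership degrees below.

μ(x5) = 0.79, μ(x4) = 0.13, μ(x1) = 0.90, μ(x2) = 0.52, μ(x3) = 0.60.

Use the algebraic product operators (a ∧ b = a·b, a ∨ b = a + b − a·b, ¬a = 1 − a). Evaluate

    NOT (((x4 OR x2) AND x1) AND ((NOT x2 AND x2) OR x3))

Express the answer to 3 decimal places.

x4 OR x2 = a + b − a·b on (0.1300, 0.5200) = 0.5824
(x4 OR x2) AND x1 = a·b on (0.5824, 0.9000) = 0.5242
NOT x2 = 1 − 0.5200 = 0.4800
NOT x2 AND x2 = a·b on (0.4800, 0.5200) = 0.2496
(NOT x2 AND x2) OR x3 = a + b − a·b on (0.2496, 0.6000) = 0.6998
((x4 OR x2) AND x1) AND ((NOT x2 AND x2) OR x3) = a·b on (0.5242, 0.6998) = 0.3668
NOT (((x4 OR x2) AND x1) AND ((NOT x2 AND x2) OR x3)) = 1 − 0.3668 = 0.6332

0.633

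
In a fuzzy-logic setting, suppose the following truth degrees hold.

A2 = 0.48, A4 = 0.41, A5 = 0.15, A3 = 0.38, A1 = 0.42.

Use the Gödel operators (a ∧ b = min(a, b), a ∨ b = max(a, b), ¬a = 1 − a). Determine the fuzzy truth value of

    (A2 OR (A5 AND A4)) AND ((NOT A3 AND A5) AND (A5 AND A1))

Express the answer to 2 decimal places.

A5 AND A4 = min(a, b) on (0.15, 0.41) = 0.15
A2 OR (A5 AND A4) = max(a, b) on (0.48, 0.15) = 0.48
NOT A3 = 1 − 0.38 = 0.62
NOT A3 AND A5 = min(a, b) on (0.62, 0.15) = 0.15
A5 AND A1 = min(a, b) on (0.15, 0.42) = 0.15
(NOT A3 AND A5) AND (A5 AND A1) = min(a, b) on (0.15, 0.15) = 0.15
(A2 OR (A5 AND A4)) AND ((NOT A3 AND A5) AND (A5 AND A1)) = min(a, b) on (0.48, 0.15) = 0.15

0.15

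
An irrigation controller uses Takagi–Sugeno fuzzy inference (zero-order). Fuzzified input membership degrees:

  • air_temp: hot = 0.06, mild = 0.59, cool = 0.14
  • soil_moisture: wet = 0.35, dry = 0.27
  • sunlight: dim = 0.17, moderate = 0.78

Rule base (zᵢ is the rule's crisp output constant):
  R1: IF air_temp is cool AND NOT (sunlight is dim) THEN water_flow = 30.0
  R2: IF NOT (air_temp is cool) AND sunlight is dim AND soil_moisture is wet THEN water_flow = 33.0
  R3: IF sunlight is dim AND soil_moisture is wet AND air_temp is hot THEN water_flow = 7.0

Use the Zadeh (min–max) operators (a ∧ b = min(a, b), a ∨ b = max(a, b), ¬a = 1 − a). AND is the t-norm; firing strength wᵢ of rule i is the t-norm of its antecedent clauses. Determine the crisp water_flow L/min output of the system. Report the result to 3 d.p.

27.649

R1 (z=30.0): cool=0.14, ¬dim=1−0.17=0.83; AND[min(a, b)] → w = 0.14
R2 (z=33.0): ¬cool=1−0.14=0.86, dim=0.17, wet=0.35; AND[min(a, b)] → w = 0.17
R3 (z=7.0): dim=0.17, wet=0.35, hot=0.06; AND[min(a, b)] → w = 0.06
Weighted average = (0.14·30.0 + 0.17·33.0 + 0.06·7.0) / (0.14 + 0.17 + 0.06)
  = 10.2300 / 0.3700 = 27.649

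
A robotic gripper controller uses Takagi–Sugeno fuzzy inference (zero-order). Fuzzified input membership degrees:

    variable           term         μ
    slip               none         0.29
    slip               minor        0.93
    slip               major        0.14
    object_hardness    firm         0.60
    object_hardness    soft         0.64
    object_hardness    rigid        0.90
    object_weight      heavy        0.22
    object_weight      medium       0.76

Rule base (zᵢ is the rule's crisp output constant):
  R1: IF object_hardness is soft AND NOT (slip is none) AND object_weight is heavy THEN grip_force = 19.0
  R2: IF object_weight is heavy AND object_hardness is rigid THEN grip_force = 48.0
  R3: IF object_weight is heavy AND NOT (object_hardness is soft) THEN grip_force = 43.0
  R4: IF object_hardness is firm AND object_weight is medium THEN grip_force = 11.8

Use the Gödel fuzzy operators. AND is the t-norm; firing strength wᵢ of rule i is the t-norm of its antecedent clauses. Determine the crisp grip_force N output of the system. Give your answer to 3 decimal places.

24.825

R1 (z=19.0): soft=0.64, ¬none=1−0.29=0.71, heavy=0.22; AND[min(a, b)] → w = 0.22
R2 (z=48.0): heavy=0.22, rigid=0.90; AND[min(a, b)] → w = 0.22
R3 (z=43.0): heavy=0.22, ¬soft=1−0.64=0.36; AND[min(a, b)] → w = 0.22
R4 (z=11.8): firm=0.60, medium=0.76; AND[min(a, b)] → w = 0.60
Weighted average = (0.22·19.0 + 0.22·48.0 + 0.22·43.0 + 0.60·11.8) / (0.22 + 0.22 + 0.22 + 0.60)
  = 31.2800 / 1.2600 = 24.825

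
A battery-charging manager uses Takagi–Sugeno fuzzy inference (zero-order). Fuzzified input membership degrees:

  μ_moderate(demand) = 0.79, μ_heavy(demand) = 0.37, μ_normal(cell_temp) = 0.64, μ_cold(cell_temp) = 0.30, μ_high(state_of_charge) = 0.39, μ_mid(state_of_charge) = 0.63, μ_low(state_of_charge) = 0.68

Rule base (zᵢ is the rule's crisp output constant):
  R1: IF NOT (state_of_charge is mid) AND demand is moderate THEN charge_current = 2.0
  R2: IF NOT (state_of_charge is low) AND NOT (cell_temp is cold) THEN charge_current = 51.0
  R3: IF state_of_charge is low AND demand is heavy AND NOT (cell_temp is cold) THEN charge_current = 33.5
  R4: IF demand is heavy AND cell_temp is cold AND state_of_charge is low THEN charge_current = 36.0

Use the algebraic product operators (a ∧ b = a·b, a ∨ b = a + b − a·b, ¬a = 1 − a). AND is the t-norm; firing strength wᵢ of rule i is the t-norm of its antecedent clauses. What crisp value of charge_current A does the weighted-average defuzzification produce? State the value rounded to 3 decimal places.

R1 (z=2.0): ¬mid=1−0.63=0.37, moderate=0.79; AND[a·b] → w = 0.2923
R2 (z=51.0): ¬low=1−0.68=0.32, ¬cold=1−0.30=0.70; AND[a·b] → w = 0.2240
R3 (z=33.5): low=0.68, heavy=0.37, ¬cold=1−0.30=0.70; AND[a·b] → w = 0.1761
R4 (z=36.0): heavy=0.37, cold=0.30, low=0.68; AND[a·b] → w = 0.0755
Weighted average = (0.2923·2.0 + 0.2240·51.0 + 0.1761·33.5 + 0.0755·36.0) / (0.2923 + 0.2240 + 0.1761 + 0.0755)
  = 20.6259 / 0.7679 = 26.860

26.860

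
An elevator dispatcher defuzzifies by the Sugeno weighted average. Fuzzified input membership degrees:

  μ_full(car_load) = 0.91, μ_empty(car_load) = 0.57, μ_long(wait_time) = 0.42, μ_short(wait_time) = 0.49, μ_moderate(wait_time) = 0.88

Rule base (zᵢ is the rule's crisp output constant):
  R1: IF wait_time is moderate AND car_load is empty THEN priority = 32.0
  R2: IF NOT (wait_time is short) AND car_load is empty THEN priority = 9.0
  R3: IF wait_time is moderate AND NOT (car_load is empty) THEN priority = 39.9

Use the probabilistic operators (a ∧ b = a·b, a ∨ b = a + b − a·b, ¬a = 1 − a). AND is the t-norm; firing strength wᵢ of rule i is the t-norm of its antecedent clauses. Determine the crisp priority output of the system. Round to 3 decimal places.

R1 (z=32.0): moderate=0.88, empty=0.57; AND[a·b] → w = 0.5016
R2 (z=9.0): ¬short=1−0.49=0.51, empty=0.57; AND[a·b] → w = 0.2907
R3 (z=39.9): moderate=0.88, ¬empty=1−0.57=0.43; AND[a·b] → w = 0.3784
Weighted average = (0.5016·32.0 + 0.2907·9.0 + 0.3784·39.9) / (0.5016 + 0.2907 + 0.3784)
  = 33.7657 / 1.1707 = 28.842

28.842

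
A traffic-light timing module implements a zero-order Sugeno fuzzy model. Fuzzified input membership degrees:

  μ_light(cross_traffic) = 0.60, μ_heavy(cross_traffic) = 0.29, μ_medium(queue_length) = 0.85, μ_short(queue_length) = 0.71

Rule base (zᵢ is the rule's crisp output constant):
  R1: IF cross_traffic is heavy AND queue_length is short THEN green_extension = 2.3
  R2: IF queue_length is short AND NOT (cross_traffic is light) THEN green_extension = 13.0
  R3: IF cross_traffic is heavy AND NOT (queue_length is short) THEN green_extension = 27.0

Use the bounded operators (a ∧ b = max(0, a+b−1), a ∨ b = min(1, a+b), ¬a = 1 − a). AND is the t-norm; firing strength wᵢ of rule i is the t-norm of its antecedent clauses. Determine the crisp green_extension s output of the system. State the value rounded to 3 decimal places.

R1 (z=2.3): heavy=0.29, short=0.71; AND[max(0, a+b−1)] → w = 0.00
R2 (z=13.0): short=0.71, ¬light=1−0.60=0.40; AND[max(0, a+b−1)] → w = 0.11
R3 (z=27.0): heavy=0.29, ¬short=1−0.71=0.29; AND[max(0, a+b−1)] → w = 0.00
Weighted average = (0.00·2.3 + 0.11·13.0 + 0.00·27.0) / (0.00 + 0.11 + 0.00)
  = 1.4300 / 0.1100 = 13.000

13.000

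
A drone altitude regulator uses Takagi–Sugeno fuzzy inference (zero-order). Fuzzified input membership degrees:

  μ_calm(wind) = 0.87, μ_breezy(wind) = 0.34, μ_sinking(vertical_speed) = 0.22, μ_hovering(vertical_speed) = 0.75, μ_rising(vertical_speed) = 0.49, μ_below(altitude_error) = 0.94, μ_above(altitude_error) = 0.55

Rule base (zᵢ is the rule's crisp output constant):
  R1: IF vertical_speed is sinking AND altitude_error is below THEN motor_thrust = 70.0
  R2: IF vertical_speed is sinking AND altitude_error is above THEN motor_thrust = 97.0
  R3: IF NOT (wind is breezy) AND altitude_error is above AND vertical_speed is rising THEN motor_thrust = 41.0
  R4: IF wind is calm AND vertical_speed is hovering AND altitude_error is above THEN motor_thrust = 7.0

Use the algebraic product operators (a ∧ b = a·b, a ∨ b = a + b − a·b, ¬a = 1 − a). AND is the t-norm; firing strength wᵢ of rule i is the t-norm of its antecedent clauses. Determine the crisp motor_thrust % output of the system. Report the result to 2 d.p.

41.66

R1 (z=70.0): sinking=0.22, below=0.94; AND[a·b] → w = 0.2068
R2 (z=97.0): sinking=0.22, above=0.55; AND[a·b] → w = 0.1210
R3 (z=41.0): ¬breezy=1−0.34=0.66, above=0.55, rising=0.49; AND[a·b] → w = 0.1779
R4 (z=7.0): calm=0.87, hovering=0.75, above=0.55; AND[a·b] → w = 0.3589
Weighted average = (0.2068·70.0 + 0.1210·97.0 + 0.1779·41.0 + 0.3589·7.0) / (0.2068 + 0.1210 + 0.1779 + 0.3589)
  = 36.0178 / 0.8645 = 41.66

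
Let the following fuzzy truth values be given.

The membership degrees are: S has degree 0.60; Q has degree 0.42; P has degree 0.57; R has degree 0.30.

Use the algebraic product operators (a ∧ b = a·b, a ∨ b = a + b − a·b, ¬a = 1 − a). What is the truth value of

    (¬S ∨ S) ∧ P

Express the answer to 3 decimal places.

0.433

¬S = 1 − 0.6000 = 0.4000
¬S ∨ S = a + b − a·b on (0.4000, 0.6000) = 0.7600
(¬S ∨ S) ∧ P = a·b on (0.7600, 0.5700) = 0.4332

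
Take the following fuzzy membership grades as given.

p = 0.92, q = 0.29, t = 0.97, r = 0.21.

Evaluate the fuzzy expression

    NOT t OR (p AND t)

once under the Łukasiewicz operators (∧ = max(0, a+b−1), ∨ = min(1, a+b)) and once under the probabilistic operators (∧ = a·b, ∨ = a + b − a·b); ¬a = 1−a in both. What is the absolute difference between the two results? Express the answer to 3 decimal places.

Under Łukasiewicz:
  NOT t = 1 − 0.97 = 0.03
  p AND t = max(0, a+b−1) on (0.92, 0.97) = 0.89
  NOT t OR (p AND t) = min(1, a+b) on (0.03, 0.89) = 0.92
  → value = 0.9200
Under probabilistic:
  NOT t = 1 − 0.9700 = 0.0300
  p AND t = a·b on (0.9200, 0.9700) = 0.8924
  NOT t OR (p AND t) = a + b − a·b on (0.0300, 0.8924) = 0.8956
  → value = 0.8956
|0.9200 − 0.8956| = 0.024

0.024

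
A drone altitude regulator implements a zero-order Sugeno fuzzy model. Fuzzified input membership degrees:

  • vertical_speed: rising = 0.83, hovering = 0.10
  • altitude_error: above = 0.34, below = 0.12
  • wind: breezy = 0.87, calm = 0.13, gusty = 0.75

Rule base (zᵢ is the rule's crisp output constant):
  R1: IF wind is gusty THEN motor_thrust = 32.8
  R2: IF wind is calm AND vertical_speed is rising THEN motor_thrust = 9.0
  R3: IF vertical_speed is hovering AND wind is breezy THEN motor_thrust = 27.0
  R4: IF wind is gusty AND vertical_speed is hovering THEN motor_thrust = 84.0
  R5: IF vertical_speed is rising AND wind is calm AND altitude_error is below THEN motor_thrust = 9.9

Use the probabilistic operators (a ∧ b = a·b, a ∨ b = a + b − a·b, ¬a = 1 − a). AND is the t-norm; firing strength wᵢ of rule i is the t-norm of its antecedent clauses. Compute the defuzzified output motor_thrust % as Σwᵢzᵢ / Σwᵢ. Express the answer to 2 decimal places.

R1 (z=32.8): gusty=0.75 → w = 0.7500
R2 (z=9.0): calm=0.13, rising=0.83; AND[a·b] → w = 0.1079
R3 (z=27.0): hovering=0.10, breezy=0.87; AND[a·b] → w = 0.0870
R4 (z=84.0): gusty=0.75, hovering=0.10; AND[a·b] → w = 0.0750
R5 (z=9.9): rising=0.83, calm=0.13, below=0.12; AND[a·b] → w = 0.0129
Weighted average = (0.7500·32.8 + 0.1079·9.0 + 0.0870·27.0 + 0.0750·84.0 + 0.0129·9.9) / (0.7500 + 0.1079 + 0.0870 + 0.0750 + 0.0129)
  = 34.3483 / 1.0328 = 33.26

33.26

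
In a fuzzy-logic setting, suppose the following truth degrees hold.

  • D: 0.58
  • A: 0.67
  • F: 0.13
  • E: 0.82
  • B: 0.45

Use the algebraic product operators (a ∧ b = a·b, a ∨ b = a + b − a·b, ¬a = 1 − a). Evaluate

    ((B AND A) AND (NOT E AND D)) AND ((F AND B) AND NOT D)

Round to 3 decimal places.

B AND A = a·b on (0.4500, 0.6700) = 0.3015
NOT E = 1 − 0.8200 = 0.1800
NOT E AND D = a·b on (0.1800, 0.5800) = 0.1044
(B AND A) AND (NOT E AND D) = a·b on (0.3015, 0.1044) = 0.0315
F AND B = a·b on (0.1300, 0.4500) = 0.0585
NOT D = 1 − 0.5800 = 0.4200
(F AND B) AND NOT D = a·b on (0.0585, 0.4200) = 0.0246
((B AND A) AND (NOT E AND D)) AND ((F AND B) AND NOT D) = a·b on (0.0315, 0.0246) = 0.0008

0.001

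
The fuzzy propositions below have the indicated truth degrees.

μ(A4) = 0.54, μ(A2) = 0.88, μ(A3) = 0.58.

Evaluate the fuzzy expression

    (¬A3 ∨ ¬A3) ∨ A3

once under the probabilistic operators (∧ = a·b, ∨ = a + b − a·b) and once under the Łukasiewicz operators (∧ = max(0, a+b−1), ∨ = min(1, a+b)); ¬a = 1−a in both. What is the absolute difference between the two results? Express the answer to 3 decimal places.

0.141

Under probabilistic:
  ¬A3 = 1 − 0.5800 = 0.4200
  ¬A3 = 1 − 0.5800 = 0.4200
  ¬A3 ∨ ¬A3 = a + b − a·b on (0.4200, 0.4200) = 0.6636
  (¬A3 ∨ ¬A3) ∨ A3 = a + b − a·b on (0.6636, 0.5800) = 0.8587
  → value = 0.8587
Under Łukasiewicz:
  ¬A3 = 1 − 0.58 = 0.42
  ¬A3 = 1 − 0.58 = 0.42
  ¬A3 ∨ ¬A3 = min(1, a+b) on (0.42, 0.42) = 0.84
  (¬A3 ∨ ¬A3) ∨ A3 = min(1, a+b) on (0.84, 0.58) = 1.00
  → value = 1.0000
|0.8587 − 1.0000| = 0.141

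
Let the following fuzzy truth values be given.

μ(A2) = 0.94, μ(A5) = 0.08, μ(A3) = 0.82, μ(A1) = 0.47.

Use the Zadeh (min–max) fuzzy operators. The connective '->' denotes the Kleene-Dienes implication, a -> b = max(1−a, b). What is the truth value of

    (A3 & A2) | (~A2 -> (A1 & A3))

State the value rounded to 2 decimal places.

0.94

A3 & A2 = min(a, b) on (0.82, 0.94) = 0.82
~A2 = 1 − 0.94 = 0.06
A1 & A3 = min(a, b) on (0.47, 0.82) = 0.47
~A2 -> (A1 & A3)  [Kleene-Dienes: max(1−a, b)] with a=0.06, b=0.47 → 0.94
(A3 & A2) | (~A2 -> (A1 & A3)) = max(a, b) on (0.82, 0.94) = 0.94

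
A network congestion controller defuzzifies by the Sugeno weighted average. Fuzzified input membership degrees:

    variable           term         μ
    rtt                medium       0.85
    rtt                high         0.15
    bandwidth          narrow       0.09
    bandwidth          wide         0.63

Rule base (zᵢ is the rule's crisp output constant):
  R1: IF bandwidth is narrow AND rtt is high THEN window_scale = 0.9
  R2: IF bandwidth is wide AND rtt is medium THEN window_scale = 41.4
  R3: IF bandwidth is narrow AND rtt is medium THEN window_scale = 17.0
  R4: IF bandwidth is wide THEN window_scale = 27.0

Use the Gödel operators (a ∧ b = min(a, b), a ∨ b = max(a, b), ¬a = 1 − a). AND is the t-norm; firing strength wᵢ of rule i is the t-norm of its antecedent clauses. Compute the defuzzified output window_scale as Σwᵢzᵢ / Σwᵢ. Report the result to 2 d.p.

R1 (z=0.9): narrow=0.09, high=0.15; AND[min(a, b)] → w = 0.09
R2 (z=41.4): wide=0.63, medium=0.85; AND[min(a, b)] → w = 0.63
R3 (z=17.0): narrow=0.09, medium=0.85; AND[min(a, b)] → w = 0.09
R4 (z=27.0): wide=0.63 → w = 0.63
Weighted average = (0.09·0.9 + 0.63·41.4 + 0.09·17.0 + 0.63·27.0) / (0.09 + 0.63 + 0.09 + 0.63)
  = 44.7030 / 1.4400 = 31.04

31.04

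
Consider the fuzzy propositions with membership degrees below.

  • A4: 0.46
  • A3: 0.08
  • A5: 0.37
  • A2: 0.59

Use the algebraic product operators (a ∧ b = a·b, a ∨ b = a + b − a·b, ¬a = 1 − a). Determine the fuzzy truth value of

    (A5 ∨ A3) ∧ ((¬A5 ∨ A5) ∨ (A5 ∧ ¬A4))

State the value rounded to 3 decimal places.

0.342

A5 ∨ A3 = a + b − a·b on (0.3700, 0.0800) = 0.4204
¬A5 = 1 − 0.3700 = 0.6300
¬A5 ∨ A5 = a + b − a·b on (0.6300, 0.3700) = 0.7669
¬A4 = 1 − 0.4600 = 0.5400
A5 ∧ ¬A4 = a·b on (0.3700, 0.5400) = 0.1998
(¬A5 ∨ A5) ∨ (A5 ∧ ¬A4) = a + b − a·b on (0.7669, 0.1998) = 0.8135
(A5 ∨ A3) ∧ ((¬A5 ∨ A5) ∨ (A5 ∧ ¬A4)) = a·b on (0.4204, 0.8135) = 0.3420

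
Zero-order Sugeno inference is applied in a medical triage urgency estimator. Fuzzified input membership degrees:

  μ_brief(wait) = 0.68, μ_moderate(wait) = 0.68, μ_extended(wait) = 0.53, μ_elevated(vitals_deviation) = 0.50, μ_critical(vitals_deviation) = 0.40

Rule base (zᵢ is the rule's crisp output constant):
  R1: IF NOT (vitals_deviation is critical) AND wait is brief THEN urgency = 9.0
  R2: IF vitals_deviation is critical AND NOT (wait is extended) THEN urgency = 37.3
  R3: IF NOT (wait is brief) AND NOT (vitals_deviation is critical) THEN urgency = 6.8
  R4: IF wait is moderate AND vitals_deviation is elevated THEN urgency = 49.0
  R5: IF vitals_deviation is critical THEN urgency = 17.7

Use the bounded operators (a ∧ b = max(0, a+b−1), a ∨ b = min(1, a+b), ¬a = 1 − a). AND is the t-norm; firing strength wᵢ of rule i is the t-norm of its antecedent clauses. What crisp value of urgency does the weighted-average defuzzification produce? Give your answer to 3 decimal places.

R1 (z=9.0): ¬critical=1−0.40=0.60, brief=0.68; AND[max(0, a+b−1)] → w = 0.28
R2 (z=37.3): critical=0.40, ¬extended=1−0.53=0.47; AND[max(0, a+b−1)] → w = 0.00
R3 (z=6.8): ¬brief=1−0.68=0.32, ¬critical=1−0.40=0.60; AND[max(0, a+b−1)] → w = 0.00
R4 (z=49.0): moderate=0.68, elevated=0.50; AND[max(0, a+b−1)] → w = 0.18
R5 (z=17.7): critical=0.40 → w = 0.40
Weighted average = (0.28·9.0 + 0.00·37.3 + 0.00·6.8 + 0.18·49.0 + 0.40·17.7) / (0.28 + 0.00 + 0.00 + 0.18 + 0.40)
  = 18.4200 / 0.8600 = 21.419

21.419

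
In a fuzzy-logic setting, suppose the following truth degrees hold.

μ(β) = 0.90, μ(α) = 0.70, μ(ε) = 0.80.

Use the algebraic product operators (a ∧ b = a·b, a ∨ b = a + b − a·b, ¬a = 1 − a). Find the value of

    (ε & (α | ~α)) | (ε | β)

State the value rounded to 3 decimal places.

~α = 1 − 0.7000 = 0.3000
α | ~α = a + b − a·b on (0.7000, 0.3000) = 0.7900
ε & (α | ~α) = a·b on (0.8000, 0.7900) = 0.6320
ε | β = a + b − a·b on (0.8000, 0.9000) = 0.9800
(ε & (α | ~α)) | (ε | β) = a + b − a·b on (0.6320, 0.9800) = 0.9926

0.993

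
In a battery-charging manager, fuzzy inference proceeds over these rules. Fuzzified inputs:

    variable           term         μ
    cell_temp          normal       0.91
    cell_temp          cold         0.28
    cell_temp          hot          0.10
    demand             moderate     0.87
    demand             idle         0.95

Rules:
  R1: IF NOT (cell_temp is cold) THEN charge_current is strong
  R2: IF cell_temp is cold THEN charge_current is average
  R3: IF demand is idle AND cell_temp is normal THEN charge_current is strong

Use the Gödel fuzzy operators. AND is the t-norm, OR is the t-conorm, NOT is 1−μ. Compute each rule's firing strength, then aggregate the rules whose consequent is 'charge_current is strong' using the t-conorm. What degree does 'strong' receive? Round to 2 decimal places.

0.91

R1: ¬cold=1−0.28=0.72 → w = 0.72
R2: cold=0.28 → w = 0.28
R3: idle=0.95, normal=0.91; AND[min(a, b)] → w = 0.91
Rules with consequent 'strong': {R1, R3} → strengths 0.72, 0.91
Aggregate via t-conorm [max(a, b)]: 0.91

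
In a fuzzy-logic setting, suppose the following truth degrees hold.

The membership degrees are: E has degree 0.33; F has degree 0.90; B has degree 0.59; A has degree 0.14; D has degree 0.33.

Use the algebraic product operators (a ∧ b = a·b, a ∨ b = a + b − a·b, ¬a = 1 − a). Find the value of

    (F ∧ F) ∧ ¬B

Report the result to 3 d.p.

F ∧ F = a·b on (0.9000, 0.9000) = 0.8100
¬B = 1 − 0.5900 = 0.4100
(F ∧ F) ∧ ¬B = a·b on (0.8100, 0.4100) = 0.3321

0.332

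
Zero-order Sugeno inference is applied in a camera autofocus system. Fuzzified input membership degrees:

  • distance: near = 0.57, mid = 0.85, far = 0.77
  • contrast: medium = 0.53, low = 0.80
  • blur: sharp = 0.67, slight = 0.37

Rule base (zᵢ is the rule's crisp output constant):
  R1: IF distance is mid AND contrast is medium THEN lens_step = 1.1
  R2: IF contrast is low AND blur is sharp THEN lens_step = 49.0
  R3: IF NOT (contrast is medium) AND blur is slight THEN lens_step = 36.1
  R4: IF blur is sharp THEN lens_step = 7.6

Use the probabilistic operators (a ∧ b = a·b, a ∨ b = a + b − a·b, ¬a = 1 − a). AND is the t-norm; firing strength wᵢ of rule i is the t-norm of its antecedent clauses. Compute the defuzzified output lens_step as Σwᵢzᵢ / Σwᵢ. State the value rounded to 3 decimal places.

20.831

R1 (z=1.1): mid=0.85, medium=0.53; AND[a·b] → w = 0.4505
R2 (z=49.0): low=0.80, sharp=0.67; AND[a·b] → w = 0.5360
R3 (z=36.1): ¬medium=1−0.53=0.47, slight=0.37; AND[a·b] → w = 0.1739
R4 (z=7.6): sharp=0.67 → w = 0.6700
Weighted average = (0.4505·1.1 + 0.5360·49.0 + 0.1739·36.1 + 0.6700·7.6) / (0.4505 + 0.5360 + 0.1739 + 0.6700)
  = 38.1293 / 1.8304 = 20.831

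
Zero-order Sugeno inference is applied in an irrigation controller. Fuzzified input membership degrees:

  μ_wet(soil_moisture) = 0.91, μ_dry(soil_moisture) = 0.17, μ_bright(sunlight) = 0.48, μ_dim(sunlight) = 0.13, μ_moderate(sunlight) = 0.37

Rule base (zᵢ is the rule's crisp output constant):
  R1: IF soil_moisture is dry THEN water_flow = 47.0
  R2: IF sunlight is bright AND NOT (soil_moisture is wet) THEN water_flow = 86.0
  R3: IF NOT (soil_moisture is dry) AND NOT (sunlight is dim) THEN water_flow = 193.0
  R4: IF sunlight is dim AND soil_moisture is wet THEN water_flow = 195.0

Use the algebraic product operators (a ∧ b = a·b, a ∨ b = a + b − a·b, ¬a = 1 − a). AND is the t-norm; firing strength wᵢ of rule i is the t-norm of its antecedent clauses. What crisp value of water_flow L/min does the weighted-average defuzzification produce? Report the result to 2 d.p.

165.28

R1 (z=47.0): dry=0.17 → w = 0.1700
R2 (z=86.0): bright=0.48, ¬wet=1−0.91=0.09; AND[a·b] → w = 0.0432
R3 (z=193.0): ¬dry=1−0.17=0.83, ¬dim=1−0.13=0.87; AND[a·b] → w = 0.7221
R4 (z=195.0): dim=0.13, wet=0.91; AND[a·b] → w = 0.1183
Weighted average = (0.1700·47.0 + 0.0432·86.0 + 0.7221·193.0 + 0.1183·195.0) / (0.1700 + 0.0432 + 0.7221 + 0.1183)
  = 174.1390 / 1.0536 = 165.28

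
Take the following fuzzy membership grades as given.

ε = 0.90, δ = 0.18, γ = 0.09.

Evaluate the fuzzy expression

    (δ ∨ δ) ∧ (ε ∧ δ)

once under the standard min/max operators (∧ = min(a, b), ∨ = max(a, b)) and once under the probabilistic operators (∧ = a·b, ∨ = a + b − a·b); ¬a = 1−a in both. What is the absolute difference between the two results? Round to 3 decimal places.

Under standard min/max:
  δ ∨ δ = max(a, b) on (0.18, 0.18) = 0.18
  ε ∧ δ = min(a, b) on (0.90, 0.18) = 0.18
  (δ ∨ δ) ∧ (ε ∧ δ) = min(a, b) on (0.18, 0.18) = 0.18
  → value = 0.1800
Under probabilistic:
  δ ∨ δ = a + b − a·b on (0.1800, 0.1800) = 0.3276
  ε ∧ δ = a·b on (0.9000, 0.1800) = 0.1620
  (δ ∨ δ) ∧ (ε ∧ δ) = a·b on (0.3276, 0.1620) = 0.0531
  → value = 0.0531
|0.1800 − 0.0531| = 0.127

0.127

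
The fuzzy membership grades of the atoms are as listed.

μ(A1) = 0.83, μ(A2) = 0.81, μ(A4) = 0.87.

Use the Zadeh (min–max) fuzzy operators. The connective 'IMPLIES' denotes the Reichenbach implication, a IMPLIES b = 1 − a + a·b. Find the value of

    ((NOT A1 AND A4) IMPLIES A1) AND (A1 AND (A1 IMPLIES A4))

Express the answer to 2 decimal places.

NOT A1 = 1 − 0.83 = 0.17
NOT A1 AND A4 = min(a, b) on (0.17, 0.87) = 0.17
(NOT A1 AND A4) IMPLIES A1  [Reichenbach: 1 − a + a·b] with a=0.17, b=0.83 → 0.97
A1 IMPLIES A4  [Reichenbach: 1 − a + a·b] with a=0.83, b=0.87 → 0.89
A1 AND (A1 IMPLIES A4) = min(a, b) on (0.83, 0.89) = 0.83
((NOT A1 AND A4) IMPLIES A1) AND (A1 AND (A1 IMPLIES A4)) = min(a, b) on (0.97, 0.83) = 0.83

0.83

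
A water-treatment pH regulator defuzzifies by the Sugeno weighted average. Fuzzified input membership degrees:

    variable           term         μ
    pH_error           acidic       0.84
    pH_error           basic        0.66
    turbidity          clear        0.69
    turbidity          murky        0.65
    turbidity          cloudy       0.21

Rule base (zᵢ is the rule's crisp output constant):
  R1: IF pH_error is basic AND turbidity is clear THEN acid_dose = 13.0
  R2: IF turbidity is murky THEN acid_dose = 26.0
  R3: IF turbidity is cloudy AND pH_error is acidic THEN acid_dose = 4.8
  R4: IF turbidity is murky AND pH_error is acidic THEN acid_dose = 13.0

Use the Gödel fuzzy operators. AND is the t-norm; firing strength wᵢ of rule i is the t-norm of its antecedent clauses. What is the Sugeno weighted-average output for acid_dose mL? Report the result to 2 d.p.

16.10

R1 (z=13.0): basic=0.66, clear=0.69; AND[min(a, b)] → w = 0.66
R2 (z=26.0): murky=0.65 → w = 0.65
R3 (z=4.8): cloudy=0.21, acidic=0.84; AND[min(a, b)] → w = 0.21
R4 (z=13.0): murky=0.65, acidic=0.84; AND[min(a, b)] → w = 0.65
Weighted average = (0.66·13.0 + 0.65·26.0 + 0.21·4.8 + 0.65·13.0) / (0.66 + 0.65 + 0.21 + 0.65)
  = 34.9380 / 2.1700 = 16.10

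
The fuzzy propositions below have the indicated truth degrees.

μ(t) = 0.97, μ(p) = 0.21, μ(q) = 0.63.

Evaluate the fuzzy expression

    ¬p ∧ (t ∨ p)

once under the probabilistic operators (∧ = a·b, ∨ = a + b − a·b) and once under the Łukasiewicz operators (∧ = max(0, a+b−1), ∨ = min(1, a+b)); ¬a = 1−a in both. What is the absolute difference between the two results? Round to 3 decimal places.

Under probabilistic:
  ¬p = 1 − 0.2100 = 0.7900
  t ∨ p = a + b − a·b on (0.9700, 0.2100) = 0.9763
  ¬p ∧ (t ∨ p) = a·b on (0.7900, 0.9763) = 0.7713
  → value = 0.7713
Under Łukasiewicz:
  ¬p = 1 − 0.21 = 0.79
  t ∨ p = min(1, a+b) on (0.97, 0.21) = 1.00
  ¬p ∧ (t ∨ p) = max(0, a+b−1) on (0.79, 1.00) = 0.79
  → value = 0.7900
|0.7713 − 0.7900| = 0.019

0.019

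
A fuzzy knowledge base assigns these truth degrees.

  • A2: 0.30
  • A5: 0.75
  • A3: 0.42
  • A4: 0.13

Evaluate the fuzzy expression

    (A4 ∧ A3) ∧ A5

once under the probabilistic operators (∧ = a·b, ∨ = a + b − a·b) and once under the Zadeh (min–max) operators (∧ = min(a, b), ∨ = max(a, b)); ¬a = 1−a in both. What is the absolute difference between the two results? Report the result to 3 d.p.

0.089

Under probabilistic:
  A4 ∧ A3 = a·b on (0.1300, 0.4200) = 0.0546
  (A4 ∧ A3) ∧ A5 = a·b on (0.0546, 0.7500) = 0.0410
  → value = 0.0410
Under Zadeh (min–max):
  A4 ∧ A3 = min(a, b) on (0.13, 0.42) = 0.13
  (A4 ∧ A3) ∧ A5 = min(a, b) on (0.13, 0.75) = 0.13
  → value = 0.1300
|0.0410 − 0.1300| = 0.089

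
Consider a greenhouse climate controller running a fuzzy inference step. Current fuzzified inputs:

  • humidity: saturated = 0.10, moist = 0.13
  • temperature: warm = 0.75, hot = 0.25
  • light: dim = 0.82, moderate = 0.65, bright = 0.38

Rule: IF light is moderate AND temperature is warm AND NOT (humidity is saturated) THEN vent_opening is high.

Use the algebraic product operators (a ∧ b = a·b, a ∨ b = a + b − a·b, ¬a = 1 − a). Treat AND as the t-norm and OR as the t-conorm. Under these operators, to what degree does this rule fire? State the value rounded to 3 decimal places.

0.439

firing strength: moderate=0.65, warm=0.75, ¬saturated=1−0.10=0.90; AND[a·b] → w = 0.4388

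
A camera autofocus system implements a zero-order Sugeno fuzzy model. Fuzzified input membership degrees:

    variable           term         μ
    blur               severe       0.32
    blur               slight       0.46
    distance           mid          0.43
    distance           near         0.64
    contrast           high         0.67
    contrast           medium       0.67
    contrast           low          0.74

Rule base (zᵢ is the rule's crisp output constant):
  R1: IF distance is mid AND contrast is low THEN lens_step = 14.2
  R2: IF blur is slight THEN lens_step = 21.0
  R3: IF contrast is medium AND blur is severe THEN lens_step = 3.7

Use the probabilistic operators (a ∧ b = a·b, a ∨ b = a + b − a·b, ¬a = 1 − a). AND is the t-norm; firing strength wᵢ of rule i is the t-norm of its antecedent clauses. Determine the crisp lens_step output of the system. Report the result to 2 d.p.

R1 (z=14.2): mid=0.43, low=0.74; AND[a·b] → w = 0.3182
R2 (z=21.0): slight=0.46 → w = 0.4600
R3 (z=3.7): medium=0.67, severe=0.32; AND[a·b] → w = 0.2144
Weighted average = (0.3182·14.2 + 0.4600·21.0 + 0.2144·3.7) / (0.3182 + 0.4600 + 0.2144)
  = 14.9717 / 0.9926 = 15.08

15.08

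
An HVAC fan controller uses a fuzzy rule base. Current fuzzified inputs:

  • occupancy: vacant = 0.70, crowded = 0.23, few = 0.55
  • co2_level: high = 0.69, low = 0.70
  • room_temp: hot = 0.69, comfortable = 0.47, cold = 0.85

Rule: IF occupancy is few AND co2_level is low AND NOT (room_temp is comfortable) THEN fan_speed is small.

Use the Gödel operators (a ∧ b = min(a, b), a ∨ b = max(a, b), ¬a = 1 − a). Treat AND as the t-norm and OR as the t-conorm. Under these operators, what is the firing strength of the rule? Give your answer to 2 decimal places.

0.53

firing strength: few=0.55, low=0.70, ¬comfortable=1−0.47=0.53; AND[min(a, b)] → w = 0.53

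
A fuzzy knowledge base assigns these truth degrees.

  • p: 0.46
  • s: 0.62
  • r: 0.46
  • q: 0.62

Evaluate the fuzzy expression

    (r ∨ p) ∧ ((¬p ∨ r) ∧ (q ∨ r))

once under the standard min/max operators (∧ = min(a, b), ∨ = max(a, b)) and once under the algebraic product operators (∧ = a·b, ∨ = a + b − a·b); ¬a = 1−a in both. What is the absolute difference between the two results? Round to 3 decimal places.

Under standard min/max:
  r ∨ p = max(a, b) on (0.46, 0.46) = 0.46
  ¬p = 1 − 0.46 = 0.54
  ¬p ∨ r = max(a, b) on (0.54, 0.46) = 0.54
  q ∨ r = max(a, b) on (0.62, 0.46) = 0.62
  (¬p ∨ r) ∧ (q ∨ r) = min(a, b) on (0.54, 0.62) = 0.54
  (r ∨ p) ∧ ((¬p ∨ r) ∧ (q ∨ r)) = min(a, b) on (0.46, 0.54) = 0.46
  → value = 0.4600
Under algebraic product:
  r ∨ p = a + b − a·b on (0.4600, 0.4600) = 0.7084
  ¬p = 1 − 0.4600 = 0.5400
  ¬p ∨ r = a + b − a·b on (0.5400, 0.4600) = 0.7516
  q ∨ r = a + b − a·b on (0.6200, 0.4600) = 0.7948
  (¬p ∨ r) ∧ (q ∨ r) = a·b on (0.7516, 0.7948) = 0.5974
  (r ∨ p) ∧ ((¬p ∨ r) ∧ (q ∨ r)) = a·b on (0.7084, 0.5974) = 0.4232
  → value = 0.4232
|0.4600 − 0.4232| = 0.037

0.037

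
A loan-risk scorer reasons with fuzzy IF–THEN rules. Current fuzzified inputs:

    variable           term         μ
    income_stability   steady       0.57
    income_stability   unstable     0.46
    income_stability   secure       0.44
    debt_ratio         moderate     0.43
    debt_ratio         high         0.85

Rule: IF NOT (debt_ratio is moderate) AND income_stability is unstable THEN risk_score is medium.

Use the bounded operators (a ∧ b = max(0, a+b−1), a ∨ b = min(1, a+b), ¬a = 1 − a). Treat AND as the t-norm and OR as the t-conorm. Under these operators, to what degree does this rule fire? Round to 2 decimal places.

firing strength: ¬moderate=1−0.43=0.57, unstable=0.46; AND[max(0, a+b−1)] → w = 0.03

0.03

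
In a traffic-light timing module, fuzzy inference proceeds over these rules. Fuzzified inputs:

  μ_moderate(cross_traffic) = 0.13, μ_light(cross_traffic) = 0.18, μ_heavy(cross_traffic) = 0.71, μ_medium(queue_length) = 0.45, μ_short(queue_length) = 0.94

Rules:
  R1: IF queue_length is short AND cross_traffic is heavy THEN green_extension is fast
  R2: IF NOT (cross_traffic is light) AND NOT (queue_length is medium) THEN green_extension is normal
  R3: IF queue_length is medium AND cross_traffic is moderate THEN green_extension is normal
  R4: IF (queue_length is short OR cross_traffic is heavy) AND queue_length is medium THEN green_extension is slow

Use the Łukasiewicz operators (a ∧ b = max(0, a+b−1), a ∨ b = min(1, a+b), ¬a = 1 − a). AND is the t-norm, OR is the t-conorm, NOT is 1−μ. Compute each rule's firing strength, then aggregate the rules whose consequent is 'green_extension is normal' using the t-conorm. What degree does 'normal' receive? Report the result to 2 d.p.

0.37

R1: short=0.94, heavy=0.71; AND[max(0, a+b−1)] → w = 0.65
R2: ¬light=1−0.18=0.82, ¬medium=1−0.45=0.55; AND[max(0, a+b−1)] → w = 0.37
R3: medium=0.45, moderate=0.13; AND[max(0, a+b−1)] → w = 0.00
R4: (short=0.94 OR heavy=0.71) = 1.00; AND[max(0, a+b−1)] with medium=0.45 → w = 0.45
Rules with consequent 'normal': {R2, R3} → strengths 0.37, 0.00
Aggregate via t-conorm [min(1, a+b)]: 0.37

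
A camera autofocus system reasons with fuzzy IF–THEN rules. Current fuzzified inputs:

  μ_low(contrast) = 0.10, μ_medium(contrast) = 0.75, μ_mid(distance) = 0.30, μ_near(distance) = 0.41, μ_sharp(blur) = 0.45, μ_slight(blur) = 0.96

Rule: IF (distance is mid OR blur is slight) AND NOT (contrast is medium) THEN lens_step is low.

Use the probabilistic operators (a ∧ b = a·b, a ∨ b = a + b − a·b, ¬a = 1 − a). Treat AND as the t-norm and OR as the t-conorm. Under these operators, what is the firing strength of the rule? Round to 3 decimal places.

0.243

firing strength: (mid=0.30 OR slight=0.96) = 0.9720; AND[a·b] with ¬medium=1−0.75=0.25 → w = 0.2430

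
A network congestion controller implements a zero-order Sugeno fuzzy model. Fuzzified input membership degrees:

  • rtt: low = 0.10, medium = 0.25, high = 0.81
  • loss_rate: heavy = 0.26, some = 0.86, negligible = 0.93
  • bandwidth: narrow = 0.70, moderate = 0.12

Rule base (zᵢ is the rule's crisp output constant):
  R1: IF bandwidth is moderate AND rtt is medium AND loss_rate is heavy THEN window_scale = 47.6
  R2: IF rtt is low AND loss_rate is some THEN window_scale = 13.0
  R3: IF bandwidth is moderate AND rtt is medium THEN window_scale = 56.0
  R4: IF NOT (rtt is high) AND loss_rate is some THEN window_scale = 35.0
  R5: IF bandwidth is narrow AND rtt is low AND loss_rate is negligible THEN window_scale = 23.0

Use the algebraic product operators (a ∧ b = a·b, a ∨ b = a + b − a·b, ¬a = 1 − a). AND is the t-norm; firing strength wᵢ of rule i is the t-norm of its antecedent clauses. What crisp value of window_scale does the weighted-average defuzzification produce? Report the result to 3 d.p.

29.479

R1 (z=47.6): moderate=0.12, medium=0.25, heavy=0.26; AND[a·b] → w = 0.0078
R2 (z=13.0): low=0.10, some=0.86; AND[a·b] → w = 0.0860
R3 (z=56.0): moderate=0.12, medium=0.25; AND[a·b] → w = 0.0300
R4 (z=35.0): ¬high=1−0.81=0.19, some=0.86; AND[a·b] → w = 0.1634
R5 (z=23.0): narrow=0.70, low=0.10, negligible=0.93; AND[a·b] → w = 0.0651
Weighted average = (0.0078·47.6 + 0.0860·13.0 + 0.0300·56.0 + 0.1634·35.0 + 0.0651·23.0) / (0.0078 + 0.0860 + 0.0300 + 0.1634 + 0.0651)
  = 10.3856 / 0.3523 = 29.479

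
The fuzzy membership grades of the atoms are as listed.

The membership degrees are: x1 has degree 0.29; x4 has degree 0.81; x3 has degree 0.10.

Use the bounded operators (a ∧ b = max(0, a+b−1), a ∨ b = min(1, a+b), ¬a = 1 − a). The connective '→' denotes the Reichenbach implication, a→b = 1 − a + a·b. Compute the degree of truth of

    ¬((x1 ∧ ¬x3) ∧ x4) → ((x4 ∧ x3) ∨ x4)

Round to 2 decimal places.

¬x3 = 1 − 0.10 = 0.90
x1 ∧ ¬x3 = max(0, a+b−1) on (0.29, 0.90) = 0.19
(x1 ∧ ¬x3) ∧ x4 = max(0, a+b−1) on (0.19, 0.81) = 0.00
¬((x1 ∧ ¬x3) ∧ x4) = 1 − 0.00 = 1.00
x4 ∧ x3 = max(0, a+b−1) on (0.81, 0.10) = 0.00
(x4 ∧ x3) ∨ x4 = min(1, a+b) on (0.00, 0.81) = 0.81
¬((x1 ∧ ¬x3) ∧ x4) → ((x4 ∧ x3) ∨ x4)  [Reichenbach: 1 − a + a·b] with a=1.00, b=0.81 → 0.81

0.81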